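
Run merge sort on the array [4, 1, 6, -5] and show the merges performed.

Divide and conquer:
  Merge [4] + [1] -> [1, 4]
  Merge [6] + [-5] -> [-5, 6]
  Merge [1, 4] + [-5, 6] -> [-5, 1, 4, 6]


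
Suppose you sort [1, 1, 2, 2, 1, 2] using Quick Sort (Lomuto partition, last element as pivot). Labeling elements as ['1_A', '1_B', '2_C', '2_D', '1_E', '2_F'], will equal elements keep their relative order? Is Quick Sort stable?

Trace Quick Sort on the labeled array (the key is the number; the letter only tracks identity):
  Partition indices 0..5 around pivot 2_F -> [1_A, 1_B, 2_C, 2_D, 1_E, 2_F]
  Partition indices 0..4 around pivot 1_E -> [1_A, 1_B, 1_E, 2_D, 2_C, 2_F]
  Partition indices 0..1 around pivot 1_B -> [1_A, 1_B, 1_E, 2_D, 2_C, 2_F]
  Partition indices 3..4 around pivot 2_C -> [1_A, 1_B, 1_E, 2_D, 2_C, 2_F]
Final order: [1_A, 1_B, 1_E, 2_D, 2_C, 2_F]
Equal keys:
  value 1: originally 1_A, 1_B, 1_E; after sorting 1_A, 1_B, 1_E -> order preserved
  value 2: originally 2_C, 2_D, 2_F; after sorting 2_D, 2_C, 2_F -> order changed
Equal keys were reordered, so Quick Sort is not stable: partition swaps elements across long distances and can reorder equal keys. (One such input is enough; an unstable sort may happen to preserve order on other inputs, but it gives no guarantee.)
Answer: Not stable


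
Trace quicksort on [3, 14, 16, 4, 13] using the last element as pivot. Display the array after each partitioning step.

Partition 1: pivot=13 at index 2 -> [3, 4, 13, 14, 16]
Partition 2: pivot=4 at index 1 -> [3, 4, 13, 14, 16]
Partition 3: pivot=16 at index 4 -> [3, 4, 13, 14, 16]


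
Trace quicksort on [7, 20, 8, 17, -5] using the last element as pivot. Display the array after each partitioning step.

Partition 1: pivot=-5 at index 0 -> [-5, 20, 8, 17, 7]
Partition 2: pivot=7 at index 1 -> [-5, 7, 8, 17, 20]
Partition 3: pivot=20 at index 4 -> [-5, 7, 8, 17, 20]
Partition 4: pivot=17 at index 3 -> [-5, 7, 8, 17, 20]


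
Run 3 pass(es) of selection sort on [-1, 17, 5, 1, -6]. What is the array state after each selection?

Pass 1: Select minimum -6 at index 4, swap -> [-6, 17, 5, 1, -1]
Pass 2: Select minimum -1 at index 4, swap -> [-6, -1, 5, 1, 17]
Pass 3: Select minimum 1 at index 3, swap -> [-6, -1, 1, 5, 17]


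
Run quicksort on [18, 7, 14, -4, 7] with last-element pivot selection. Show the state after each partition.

Partition 1: pivot=7 at index 2 -> [7, -4, 7, 18, 14]
Partition 2: pivot=-4 at index 0 -> [-4, 7, 7, 18, 14]
Partition 3: pivot=14 at index 3 -> [-4, 7, 7, 14, 18]


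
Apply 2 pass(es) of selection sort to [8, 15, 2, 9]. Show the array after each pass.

Pass 1: Select minimum 2 at index 2, swap -> [2, 15, 8, 9]
Pass 2: Select minimum 8 at index 2, swap -> [2, 8, 15, 9]


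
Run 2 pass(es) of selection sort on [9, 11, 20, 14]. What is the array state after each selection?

Pass 1: Select minimum 9 at index 0, swap -> [9, 11, 20, 14]
Pass 2: Select minimum 11 at index 1, swap -> [9, 11, 20, 14]


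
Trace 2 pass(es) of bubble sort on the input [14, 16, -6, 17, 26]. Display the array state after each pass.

After pass 1: [14, -6, 16, 17, 26] (1 swaps)
After pass 2: [-6, 14, 16, 17, 26] (1 swaps)
Total swaps: 2


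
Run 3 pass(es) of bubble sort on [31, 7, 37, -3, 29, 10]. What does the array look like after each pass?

After pass 1: [7, 31, -3, 29, 10, 37] (4 swaps)
After pass 2: [7, -3, 29, 10, 31, 37] (3 swaps)
After pass 3: [-3, 7, 10, 29, 31, 37] (2 swaps)
Total swaps: 9


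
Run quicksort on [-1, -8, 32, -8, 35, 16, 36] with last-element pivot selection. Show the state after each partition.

Partition 1: pivot=36 at index 6 -> [-1, -8, 32, -8, 35, 16, 36]
Partition 2: pivot=16 at index 3 -> [-1, -8, -8, 16, 35, 32, 36]
Partition 3: pivot=-8 at index 1 -> [-8, -8, -1, 16, 35, 32, 36]
Partition 4: pivot=32 at index 4 -> [-8, -8, -1, 16, 32, 35, 36]


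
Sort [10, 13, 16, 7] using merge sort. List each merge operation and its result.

Divide and conquer:
  Merge [10] + [13] -> [10, 13]
  Merge [16] + [7] -> [7, 16]
  Merge [10, 13] + [7, 16] -> [7, 10, 13, 16]


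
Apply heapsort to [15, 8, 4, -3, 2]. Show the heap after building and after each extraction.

Build heap: [15, 8, 4, -3, 2]
Extract 15: [8, 2, 4, -3, 15]
Extract 8: [4, 2, -3, 8, 15]
Extract 4: [2, -3, 4, 8, 15]
Extract 2: [-3, 2, 4, 8, 15]


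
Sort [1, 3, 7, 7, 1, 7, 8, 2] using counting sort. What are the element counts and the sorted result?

Count array: [0, 2, 1, 1, 0, 0, 0, 3, 1]
(count[i] = number of elements equal to i)
Cumulative count: [0, 2, 3, 4, 4, 4, 4, 7, 8]
Sorted: [1, 1, 2, 3, 7, 7, 7, 8]


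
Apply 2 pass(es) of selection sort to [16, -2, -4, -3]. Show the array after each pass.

Pass 1: Select minimum -4 at index 2, swap -> [-4, -2, 16, -3]
Pass 2: Select minimum -3 at index 3, swap -> [-4, -3, 16, -2]


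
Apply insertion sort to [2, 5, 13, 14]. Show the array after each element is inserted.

First element 2 is already 'sorted'
Insert 5: shifted 0 elements -> [2, 5, 13, 14]
Insert 13: shifted 0 elements -> [2, 5, 13, 14]
Insert 14: shifted 0 elements -> [2, 5, 13, 14]


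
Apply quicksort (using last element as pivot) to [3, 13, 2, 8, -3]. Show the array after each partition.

Partition 1: pivot=-3 at index 0 -> [-3, 13, 2, 8, 3]
Partition 2: pivot=3 at index 2 -> [-3, 2, 3, 8, 13]
Partition 3: pivot=13 at index 4 -> [-3, 2, 3, 8, 13]


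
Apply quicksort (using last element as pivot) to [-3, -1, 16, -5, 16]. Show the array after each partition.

Partition 1: pivot=16 at index 4 -> [-3, -1, 16, -5, 16]
Partition 2: pivot=-5 at index 0 -> [-5, -1, 16, -3, 16]
Partition 3: pivot=-3 at index 1 -> [-5, -3, 16, -1, 16]
Partition 4: pivot=-1 at index 2 -> [-5, -3, -1, 16, 16]


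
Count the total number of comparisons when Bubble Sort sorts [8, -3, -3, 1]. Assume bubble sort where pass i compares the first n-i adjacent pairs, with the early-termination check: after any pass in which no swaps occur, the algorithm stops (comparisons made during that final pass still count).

Pass 1: compare adjacent pairs (0,1)..(2,3) = 3 comparison(s), 3 swap(s) -> [-3, -3, 1, 8]
Pass 2: compare adjacent pairs (0,1)..(1,2) = 2 comparison(s), 0 swap(s) -> [-3, -3, 1, 8]
No swaps in this pass, so bubble sort stops here.
Total comparisons: 3 + 2 = 5


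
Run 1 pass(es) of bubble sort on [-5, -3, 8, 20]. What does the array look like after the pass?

After pass 1: [-5, -3, 8, 20] (0 swaps)
Total swaps: 0


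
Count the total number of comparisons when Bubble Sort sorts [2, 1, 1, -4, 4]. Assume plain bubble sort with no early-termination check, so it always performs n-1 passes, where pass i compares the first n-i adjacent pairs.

Pass 1: compare adjacent pairs (0,1)..(3,4) = 4 comparison(s), 3 swap(s) -> [1, 1, -4, 2, 4]
Pass 2: compare adjacent pairs (0,1)..(2,3) = 3 comparison(s), 1 swap(s) -> [1, -4, 1, 2, 4]
Pass 3: compare adjacent pairs (0,1)..(1,2) = 2 comparison(s), 1 swap(s) -> [-4, 1, 1, 2, 4]
Pass 4: compare adjacent pairs (0,1)..(0,1) = 1 comparison(s), 0 swap(s) -> [-4, 1, 1, 2, 4]
Total comparisons: 4 + 3 + 2 + 1 = 10


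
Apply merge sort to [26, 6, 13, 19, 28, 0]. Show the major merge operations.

Divide and conquer:
  Merge [6] + [13] -> [6, 13]
  Merge [26] + [6, 13] -> [6, 13, 26]
  Merge [28] + [0] -> [0, 28]
  Merge [19] + [0, 28] -> [0, 19, 28]
  Merge [6, 13, 26] + [0, 19, 28] -> [0, 6, 13, 19, 26, 28]


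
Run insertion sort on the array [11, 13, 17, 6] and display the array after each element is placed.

First element 11 is already 'sorted'
Insert 13: shifted 0 elements -> [11, 13, 17, 6]
Insert 17: shifted 0 elements -> [11, 13, 17, 6]
Insert 6: shifted 3 elements -> [6, 11, 13, 17]


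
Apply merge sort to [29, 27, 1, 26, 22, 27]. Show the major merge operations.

Divide and conquer:
  Merge [27] + [1] -> [1, 27]
  Merge [29] + [1, 27] -> [1, 27, 29]
  Merge [22] + [27] -> [22, 27]
  Merge [26] + [22, 27] -> [22, 26, 27]
  Merge [1, 27, 29] + [22, 26, 27] -> [1, 22, 26, 27, 27, 29]


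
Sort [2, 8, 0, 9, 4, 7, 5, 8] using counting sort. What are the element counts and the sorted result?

Count array: [1, 0, 1, 0, 1, 1, 0, 1, 2, 1]
(count[i] = number of elements equal to i)
Cumulative count: [1, 1, 2, 2, 3, 4, 4, 5, 7, 8]
Sorted: [0, 2, 4, 5, 7, 8, 8, 9]


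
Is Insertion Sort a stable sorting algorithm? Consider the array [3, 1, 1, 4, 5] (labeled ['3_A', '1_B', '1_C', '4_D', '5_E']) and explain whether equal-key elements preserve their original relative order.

Trace Insertion Sort on the labeled array (the key is the number; the letter only tracks identity):
  Insert 1_B at index 0: [1_B, 3_A, 1_C, 4_D, 5_E]
  Insert 1_C at index 1: [1_B, 1_C, 3_A, 4_D, 5_E]
  Insert 4_D at index 3: [1_B, 1_C, 3_A, 4_D, 5_E]
  Insert 5_E at index 4: [1_B, 1_C, 3_A, 4_D, 5_E]
Final order: [1_B, 1_C, 3_A, 4_D, 5_E]
Equal keys:
  value 1: originally 1_B, 1_C; after sorting 1_B, 1_C -> order preserved
All equal keys kept their original relative order. Insertion Sort is stable: elements are shifted only while they are strictly greater than the key, so a key is inserted after any equal elements already placed.
Answer: Stable


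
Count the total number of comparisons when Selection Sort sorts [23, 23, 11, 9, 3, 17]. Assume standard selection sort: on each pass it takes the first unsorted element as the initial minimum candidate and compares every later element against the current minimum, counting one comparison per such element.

Pass 1: scan indices 1..5 for the minimum = 5 comparison(s); min is 3, place at index 0 -> [3, 23, 11, 9, 23, 17]
Pass 2: scan indices 2..5 for the minimum = 4 comparison(s); min is 9, place at index 1 -> [3, 9, 11, 23, 23, 17]
Pass 3: scan indices 3..5 for the minimum = 3 comparison(s); min is 11, place at index 2 -> [3, 9, 11, 23, 23, 17]
Pass 4: scan indices 4..5 for the minimum = 2 comparison(s); min is 17, place at index 3 -> [3, 9, 11, 17, 23, 23]
Pass 5: scan indices 5..5 for the minimum = 1 comparison(s); min is 23, place at index 4 -> [3, 9, 11, 17, 23, 23]
Selection sort always scans the whole unsorted suffix, so the count is (n-1) + (n-2) + ... + 1 = n(n-1)/2 = 6*5/2 = 15 regardless of the input order.
Total comparisons: 5 + 4 + 3 + 2 + 1 = 15


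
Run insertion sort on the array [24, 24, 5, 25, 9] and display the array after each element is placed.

First element 24 is already 'sorted'
Insert 24: shifted 0 elements -> [24, 24, 5, 25, 9]
Insert 5: shifted 2 elements -> [5, 24, 24, 25, 9]
Insert 25: shifted 0 elements -> [5, 24, 24, 25, 9]
Insert 9: shifted 3 elements -> [5, 9, 24, 24, 25]


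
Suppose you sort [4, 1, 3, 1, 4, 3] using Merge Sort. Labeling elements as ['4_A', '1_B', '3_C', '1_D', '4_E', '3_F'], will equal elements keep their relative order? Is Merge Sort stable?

Trace Merge Sort on the labeled array (the key is the number; the letter only tracks identity):
  Merge [1_B] + [3_C] -> [1_B, 3_C]
  Merge [4_A] + [1_B, 3_C] -> [1_B, 3_C, 4_A]
  Merge [4_E] + [3_F] -> [3_F, 4_E]
  Merge [1_D] + [3_F, 4_E] -> [1_D, 3_F, 4_E]
  Merge [1_B, 3_C, 4_A] + [1_D, 3_F, 4_E] -> [1_B, 1_D, 3_C, 3_F, 4_A, 4_E]
Final order: [1_B, 1_D, 3_C, 3_F, 4_A, 4_E]
Equal keys:
  value 1: originally 1_B, 1_D; after sorting 1_B, 1_D -> order preserved
  value 3: originally 3_C, 3_F; after sorting 3_C, 3_F -> order preserved
  value 4: originally 4_A, 4_E; after sorting 4_A, 4_E -> order preserved
All equal keys kept their original relative order. Merge Sort is stable: when the heads of the two halves are equal the merge takes from the left half first.
Answer: Stable


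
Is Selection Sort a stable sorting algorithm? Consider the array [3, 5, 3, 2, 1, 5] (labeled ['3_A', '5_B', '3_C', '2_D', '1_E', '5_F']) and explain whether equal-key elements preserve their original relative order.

Trace Selection Sort on the labeled array (the key is the number; the letter only tracks identity):
  Pass 1: minimum of unsorted part is 1_E at index 4; swap it with 3_A at index 0 -> [1_E, 5_B, 3_C, 2_D, 3_A, 5_F]
  Pass 2: minimum of unsorted part is 2_D at index 3; swap it with 5_B at index 1 -> [1_E, 2_D, 3_C, 5_B, 3_A, 5_F]
  Pass 3: minimum 3_C is already at index 2; no swap -> [1_E, 2_D, 3_C, 5_B, 3_A, 5_F]
  Pass 4: minimum of unsorted part is 3_A at index 4; swap it with 5_B at index 3 -> [1_E, 2_D, 3_C, 3_A, 5_B, 5_F]
  Pass 5: minimum 5_B is already at index 4; no swap -> [1_E, 2_D, 3_C, 3_A, 5_B, 5_F]
Final order: [1_E, 2_D, 3_C, 3_A, 5_B, 5_F]
Equal keys:
  value 3: originally 3_A, 3_C; after sorting 3_C, 3_A -> order changed
  value 5: originally 5_B, 5_F; after sorting 5_B, 5_F -> order preserved
Equal keys were reordered, so Selection Sort is not stable: the long-range swap that moves the minimum into place can carry an element past an equal key. (One such input is enough; an unstable sort may happen to preserve order on other inputs, but it gives no guarantee.)
Answer: Not stable


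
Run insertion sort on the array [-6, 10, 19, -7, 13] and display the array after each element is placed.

First element -6 is already 'sorted'
Insert 10: shifted 0 elements -> [-6, 10, 19, -7, 13]
Insert 19: shifted 0 elements -> [-6, 10, 19, -7, 13]
Insert -7: shifted 3 elements -> [-7, -6, 10, 19, 13]
Insert 13: shifted 1 elements -> [-7, -6, 10, 13, 19]


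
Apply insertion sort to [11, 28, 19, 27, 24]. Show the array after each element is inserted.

First element 11 is already 'sorted'
Insert 28: shifted 0 elements -> [11, 28, 19, 27, 24]
Insert 19: shifted 1 elements -> [11, 19, 28, 27, 24]
Insert 27: shifted 1 elements -> [11, 19, 27, 28, 24]
Insert 24: shifted 2 elements -> [11, 19, 24, 27, 28]


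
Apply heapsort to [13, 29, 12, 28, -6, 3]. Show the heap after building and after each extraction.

Build heap: [29, 28, 12, 13, -6, 3]
Extract 29: [28, 13, 12, 3, -6, 29]
Extract 28: [13, 3, 12, -6, 28, 29]
Extract 13: [12, 3, -6, 13, 28, 29]
Extract 12: [3, -6, 12, 13, 28, 29]
Extract 3: [-6, 3, 12, 13, 28, 29]


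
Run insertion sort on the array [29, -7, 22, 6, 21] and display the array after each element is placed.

First element 29 is already 'sorted'
Insert -7: shifted 1 elements -> [-7, 29, 22, 6, 21]
Insert 22: shifted 1 elements -> [-7, 22, 29, 6, 21]
Insert 6: shifted 2 elements -> [-7, 6, 22, 29, 21]
Insert 21: shifted 2 elements -> [-7, 6, 21, 22, 29]


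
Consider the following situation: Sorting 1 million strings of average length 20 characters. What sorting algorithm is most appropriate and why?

Best choice: MSD radix sort or Mergesort
Reason: MSD radix sort is a non-comparison sort that buckets the strings by successive character positions, running in time proportional to the total number of characters examined rather than O(n log n) string comparisons; mergesort is a stable O(n log n)-comparison alternative that works for arbitrary variable-length keys


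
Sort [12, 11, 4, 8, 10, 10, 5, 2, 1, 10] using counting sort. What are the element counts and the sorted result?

Count array: [0, 1, 1, 0, 1, 1, 0, 0, 1, 0, 3, 1, 1]
(count[i] = number of elements equal to i)
Cumulative count: [0, 1, 2, 2, 3, 4, 4, 4, 5, 5, 8, 9, 10]
Sorted: [1, 2, 4, 5, 8, 10, 10, 10, 11, 12]


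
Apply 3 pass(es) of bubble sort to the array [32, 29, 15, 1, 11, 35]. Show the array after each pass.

After pass 1: [29, 15, 1, 11, 32, 35] (4 swaps)
After pass 2: [15, 1, 11, 29, 32, 35] (3 swaps)
After pass 3: [1, 11, 15, 29, 32, 35] (2 swaps)
Total swaps: 9


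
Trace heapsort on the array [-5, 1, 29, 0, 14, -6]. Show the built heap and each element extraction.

Build heap: [29, 14, -5, 0, 1, -6]
Extract 29: [14, 1, -5, 0, -6, 29]
Extract 14: [1, 0, -5, -6, 14, 29]
Extract 1: [0, -6, -5, 1, 14, 29]
Extract 0: [-5, -6, 0, 1, 14, 29]
Extract -5: [-6, -5, 0, 1, 14, 29]


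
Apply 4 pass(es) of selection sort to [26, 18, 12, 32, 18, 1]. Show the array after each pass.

Pass 1: Select minimum 1 at index 5, swap -> [1, 18, 12, 32, 18, 26]
Pass 2: Select minimum 12 at index 2, swap -> [1, 12, 18, 32, 18, 26]
Pass 3: Select minimum 18 at index 2, swap -> [1, 12, 18, 32, 18, 26]
Pass 4: Select minimum 18 at index 4, swap -> [1, 12, 18, 18, 32, 26]


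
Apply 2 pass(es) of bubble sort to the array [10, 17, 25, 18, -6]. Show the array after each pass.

After pass 1: [10, 17, 18, -6, 25] (2 swaps)
After pass 2: [10, 17, -6, 18, 25] (1 swaps)
Total swaps: 3


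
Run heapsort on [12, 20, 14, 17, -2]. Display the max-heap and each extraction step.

Build heap: [20, 17, 14, 12, -2]
Extract 20: [17, 12, 14, -2, 20]
Extract 17: [14, 12, -2, 17, 20]
Extract 14: [12, -2, 14, 17, 20]
Extract 12: [-2, 12, 14, 17, 20]


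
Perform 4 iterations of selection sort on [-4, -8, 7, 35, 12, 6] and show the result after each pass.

Pass 1: Select minimum -8 at index 1, swap -> [-8, -4, 7, 35, 12, 6]
Pass 2: Select minimum -4 at index 1, swap -> [-8, -4, 7, 35, 12, 6]
Pass 3: Select minimum 6 at index 5, swap -> [-8, -4, 6, 35, 12, 7]
Pass 4: Select minimum 7 at index 5, swap -> [-8, -4, 6, 7, 12, 35]


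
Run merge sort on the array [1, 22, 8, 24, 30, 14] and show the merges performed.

Divide and conquer:
  Merge [22] + [8] -> [8, 22]
  Merge [1] + [8, 22] -> [1, 8, 22]
  Merge [30] + [14] -> [14, 30]
  Merge [24] + [14, 30] -> [14, 24, 30]
  Merge [1, 8, 22] + [14, 24, 30] -> [1, 8, 14, 22, 24, 30]


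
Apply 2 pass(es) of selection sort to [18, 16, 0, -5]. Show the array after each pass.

Pass 1: Select minimum -5 at index 3, swap -> [-5, 16, 0, 18]
Pass 2: Select minimum 0 at index 2, swap -> [-5, 0, 16, 18]


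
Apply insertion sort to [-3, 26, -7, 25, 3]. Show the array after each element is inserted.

First element -3 is already 'sorted'
Insert 26: shifted 0 elements -> [-3, 26, -7, 25, 3]
Insert -7: shifted 2 elements -> [-7, -3, 26, 25, 3]
Insert 25: shifted 1 elements -> [-7, -3, 25, 26, 3]
Insert 3: shifted 2 elements -> [-7, -3, 3, 25, 26]


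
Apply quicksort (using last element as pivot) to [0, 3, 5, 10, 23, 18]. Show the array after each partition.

Partition 1: pivot=18 at index 4 -> [0, 3, 5, 10, 18, 23]
Partition 2: pivot=10 at index 3 -> [0, 3, 5, 10, 18, 23]
Partition 3: pivot=5 at index 2 -> [0, 3, 5, 10, 18, 23]
Partition 4: pivot=3 at index 1 -> [0, 3, 5, 10, 18, 23]


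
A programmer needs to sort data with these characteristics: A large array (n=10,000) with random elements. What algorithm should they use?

Best choice: Quicksort or Mergesort
Reason: Both have O(n log n) average case; quicksort has lower constant factors


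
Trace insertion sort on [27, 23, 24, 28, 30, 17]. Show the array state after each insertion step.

First element 27 is already 'sorted'
Insert 23: shifted 1 elements -> [23, 27, 24, 28, 30, 17]
Insert 24: shifted 1 elements -> [23, 24, 27, 28, 30, 17]
Insert 28: shifted 0 elements -> [23, 24, 27, 28, 30, 17]
Insert 30: shifted 0 elements -> [23, 24, 27, 28, 30, 17]
Insert 17: shifted 5 elements -> [17, 23, 24, 27, 28, 30]


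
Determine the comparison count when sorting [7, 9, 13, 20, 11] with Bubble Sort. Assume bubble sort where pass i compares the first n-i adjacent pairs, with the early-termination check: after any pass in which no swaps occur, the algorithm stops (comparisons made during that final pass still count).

Pass 1: compare adjacent pairs (0,1)..(3,4) = 4 comparison(s), 1 swap(s) -> [7, 9, 13, 11, 20]
Pass 2: compare adjacent pairs (0,1)..(2,3) = 3 comparison(s), 1 swap(s) -> [7, 9, 11, 13, 20]
Pass 3: compare adjacent pairs (0,1)..(1,2) = 2 comparison(s), 0 swap(s) -> [7, 9, 11, 13, 20]
No swaps in this pass, so bubble sort stops here.
Total comparisons: 4 + 3 + 2 = 9


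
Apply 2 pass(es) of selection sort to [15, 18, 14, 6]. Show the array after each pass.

Pass 1: Select minimum 6 at index 3, swap -> [6, 18, 14, 15]
Pass 2: Select minimum 14 at index 2, swap -> [6, 14, 18, 15]


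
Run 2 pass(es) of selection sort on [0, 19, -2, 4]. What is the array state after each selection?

Pass 1: Select minimum -2 at index 2, swap -> [-2, 19, 0, 4]
Pass 2: Select minimum 0 at index 2, swap -> [-2, 0, 19, 4]


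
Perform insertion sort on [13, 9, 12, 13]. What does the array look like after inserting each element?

First element 13 is already 'sorted'
Insert 9: shifted 1 elements -> [9, 13, 12, 13]
Insert 12: shifted 1 elements -> [9, 12, 13, 13]
Insert 13: shifted 0 elements -> [9, 12, 13, 13]


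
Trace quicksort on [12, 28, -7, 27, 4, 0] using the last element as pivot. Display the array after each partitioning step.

Partition 1: pivot=0 at index 1 -> [-7, 0, 12, 27, 4, 28]
Partition 2: pivot=28 at index 5 -> [-7, 0, 12, 27, 4, 28]
Partition 3: pivot=4 at index 2 -> [-7, 0, 4, 27, 12, 28]
Partition 4: pivot=12 at index 3 -> [-7, 0, 4, 12, 27, 28]


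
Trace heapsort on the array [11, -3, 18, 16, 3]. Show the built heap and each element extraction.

Build heap: [18, 16, 11, -3, 3]
Extract 18: [16, 3, 11, -3, 18]
Extract 16: [11, 3, -3, 16, 18]
Extract 11: [3, -3, 11, 16, 18]
Extract 3: [-3, 3, 11, 16, 18]


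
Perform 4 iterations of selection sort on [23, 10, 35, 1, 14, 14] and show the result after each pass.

Pass 1: Select minimum 1 at index 3, swap -> [1, 10, 35, 23, 14, 14]
Pass 2: Select minimum 10 at index 1, swap -> [1, 10, 35, 23, 14, 14]
Pass 3: Select minimum 14 at index 4, swap -> [1, 10, 14, 23, 35, 14]
Pass 4: Select minimum 14 at index 5, swap -> [1, 10, 14, 14, 35, 23]


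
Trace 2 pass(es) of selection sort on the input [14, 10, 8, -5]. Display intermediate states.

Pass 1: Select minimum -5 at index 3, swap -> [-5, 10, 8, 14]
Pass 2: Select minimum 8 at index 2, swap -> [-5, 8, 10, 14]


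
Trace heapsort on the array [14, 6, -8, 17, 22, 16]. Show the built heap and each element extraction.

Build heap: [22, 17, 16, 14, 6, -8]
Extract 22: [17, 14, 16, -8, 6, 22]
Extract 17: [16, 14, 6, -8, 17, 22]
Extract 16: [14, -8, 6, 16, 17, 22]
Extract 14: [6, -8, 14, 16, 17, 22]
Extract 6: [-8, 6, 14, 16, 17, 22]


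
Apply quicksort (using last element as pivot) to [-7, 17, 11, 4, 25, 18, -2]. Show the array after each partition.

Partition 1: pivot=-2 at index 1 -> [-7, -2, 11, 4, 25, 18, 17]
Partition 2: pivot=17 at index 4 -> [-7, -2, 11, 4, 17, 18, 25]
Partition 3: pivot=4 at index 2 -> [-7, -2, 4, 11, 17, 18, 25]
Partition 4: pivot=25 at index 6 -> [-7, -2, 4, 11, 17, 18, 25]


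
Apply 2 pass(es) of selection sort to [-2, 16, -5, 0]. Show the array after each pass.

Pass 1: Select minimum -5 at index 2, swap -> [-5, 16, -2, 0]
Pass 2: Select minimum -2 at index 2, swap -> [-5, -2, 16, 0]


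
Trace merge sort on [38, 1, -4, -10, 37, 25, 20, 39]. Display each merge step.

Divide and conquer:
  Merge [38] + [1] -> [1, 38]
  Merge [-4] + [-10] -> [-10, -4]
  Merge [1, 38] + [-10, -4] -> [-10, -4, 1, 38]
  Merge [37] + [25] -> [25, 37]
  Merge [20] + [39] -> [20, 39]
  Merge [25, 37] + [20, 39] -> [20, 25, 37, 39]
  Merge [-10, -4, 1, 38] + [20, 25, 37, 39] -> [-10, -4, 1, 20, 25, 37, 38, 39]


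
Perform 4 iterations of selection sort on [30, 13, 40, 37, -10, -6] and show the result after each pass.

Pass 1: Select minimum -10 at index 4, swap -> [-10, 13, 40, 37, 30, -6]
Pass 2: Select minimum -6 at index 5, swap -> [-10, -6, 40, 37, 30, 13]
Pass 3: Select minimum 13 at index 5, swap -> [-10, -6, 13, 37, 30, 40]
Pass 4: Select minimum 30 at index 4, swap -> [-10, -6, 13, 30, 37, 40]


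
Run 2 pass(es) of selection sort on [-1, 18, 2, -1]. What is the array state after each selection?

Pass 1: Select minimum -1 at index 0, swap -> [-1, 18, 2, -1]
Pass 2: Select minimum -1 at index 3, swap -> [-1, -1, 2, 18]


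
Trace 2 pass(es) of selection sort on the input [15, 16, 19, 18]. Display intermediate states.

Pass 1: Select minimum 15 at index 0, swap -> [15, 16, 19, 18]
Pass 2: Select minimum 16 at index 1, swap -> [15, 16, 19, 18]


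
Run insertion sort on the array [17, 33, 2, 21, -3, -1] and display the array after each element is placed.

First element 17 is already 'sorted'
Insert 33: shifted 0 elements -> [17, 33, 2, 21, -3, -1]
Insert 2: shifted 2 elements -> [2, 17, 33, 21, -3, -1]
Insert 21: shifted 1 elements -> [2, 17, 21, 33, -3, -1]
Insert -3: shifted 4 elements -> [-3, 2, 17, 21, 33, -1]
Insert -1: shifted 4 elements -> [-3, -1, 2, 17, 21, 33]


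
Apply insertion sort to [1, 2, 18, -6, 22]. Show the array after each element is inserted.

First element 1 is already 'sorted'
Insert 2: shifted 0 elements -> [1, 2, 18, -6, 22]
Insert 18: shifted 0 elements -> [1, 2, 18, -6, 22]
Insert -6: shifted 3 elements -> [-6, 1, 2, 18, 22]
Insert 22: shifted 0 elements -> [-6, 1, 2, 18, 22]


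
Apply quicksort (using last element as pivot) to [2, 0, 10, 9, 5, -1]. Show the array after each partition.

Partition 1: pivot=-1 at index 0 -> [-1, 0, 10, 9, 5, 2]
Partition 2: pivot=2 at index 2 -> [-1, 0, 2, 9, 5, 10]
Partition 3: pivot=10 at index 5 -> [-1, 0, 2, 9, 5, 10]
Partition 4: pivot=5 at index 3 -> [-1, 0, 2, 5, 9, 10]


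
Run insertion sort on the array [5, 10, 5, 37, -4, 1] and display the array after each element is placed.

First element 5 is already 'sorted'
Insert 10: shifted 0 elements -> [5, 10, 5, 37, -4, 1]
Insert 5: shifted 1 elements -> [5, 5, 10, 37, -4, 1]
Insert 37: shifted 0 elements -> [5, 5, 10, 37, -4, 1]
Insert -4: shifted 4 elements -> [-4, 5, 5, 10, 37, 1]
Insert 1: shifted 4 elements -> [-4, 1, 5, 5, 10, 37]


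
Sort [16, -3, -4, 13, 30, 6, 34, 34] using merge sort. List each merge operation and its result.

Divide and conquer:
  Merge [16] + [-3] -> [-3, 16]
  Merge [-4] + [13] -> [-4, 13]
  Merge [-3, 16] + [-4, 13] -> [-4, -3, 13, 16]
  Merge [30] + [6] -> [6, 30]
  Merge [34] + [34] -> [34, 34]
  Merge [6, 30] + [34, 34] -> [6, 30, 34, 34]
  Merge [-4, -3, 13, 16] + [6, 30, 34, 34] -> [-4, -3, 6, 13, 16, 30, 34, 34]


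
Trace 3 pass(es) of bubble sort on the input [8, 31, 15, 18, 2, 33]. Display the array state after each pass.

After pass 1: [8, 15, 18, 2, 31, 33] (3 swaps)
After pass 2: [8, 15, 2, 18, 31, 33] (1 swaps)
After pass 3: [8, 2, 15, 18, 31, 33] (1 swaps)
Total swaps: 5


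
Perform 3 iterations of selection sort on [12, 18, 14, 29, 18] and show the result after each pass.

Pass 1: Select minimum 12 at index 0, swap -> [12, 18, 14, 29, 18]
Pass 2: Select minimum 14 at index 2, swap -> [12, 14, 18, 29, 18]
Pass 3: Select minimum 18 at index 2, swap -> [12, 14, 18, 29, 18]


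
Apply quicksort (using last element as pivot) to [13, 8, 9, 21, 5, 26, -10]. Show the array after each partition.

Partition 1: pivot=-10 at index 0 -> [-10, 8, 9, 21, 5, 26, 13]
Partition 2: pivot=13 at index 4 -> [-10, 8, 9, 5, 13, 26, 21]
Partition 3: pivot=5 at index 1 -> [-10, 5, 9, 8, 13, 26, 21]
Partition 4: pivot=8 at index 2 -> [-10, 5, 8, 9, 13, 26, 21]
Partition 5: pivot=21 at index 5 -> [-10, 5, 8, 9, 13, 21, 26]


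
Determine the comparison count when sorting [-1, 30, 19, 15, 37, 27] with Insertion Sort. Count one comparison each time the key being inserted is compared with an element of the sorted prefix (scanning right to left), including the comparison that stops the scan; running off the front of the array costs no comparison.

Insert 30: -1 <= 30 (stop) = 1 comparison(s) -> [-1, 30, 19, 15, 37, 27]
Insert 19: 30 > 19 (shift), -1 <= 19 (stop) = 2 comparison(s) -> [-1, 19, 30, 15, 37, 27]
Insert 15: 30 > 15 (shift), 19 > 15 (shift), -1 <= 15 (stop) = 3 comparison(s) -> [-1, 15, 19, 30, 37, 27]
Insert 37: 30 <= 37 (stop) = 1 comparison(s) -> [-1, 15, 19, 30, 37, 27]
Insert 27: 37 > 27 (shift), 30 > 27 (shift), 19 <= 27 (stop) = 3 comparison(s) -> [-1, 15, 19, 27, 30, 37]
Total comparisons: 1 + 2 + 3 + 1 + 3 = 10


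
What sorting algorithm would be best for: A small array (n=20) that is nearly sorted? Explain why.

Best choice: Insertion sort
Reason: Insertion sort is O(n) for nearly sorted arrays and has low overhead


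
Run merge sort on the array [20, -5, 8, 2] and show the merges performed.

Divide and conquer:
  Merge [20] + [-5] -> [-5, 20]
  Merge [8] + [2] -> [2, 8]
  Merge [-5, 20] + [2, 8] -> [-5, 2, 8, 20]


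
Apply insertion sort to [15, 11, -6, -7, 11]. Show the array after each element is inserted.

First element 15 is already 'sorted'
Insert 11: shifted 1 elements -> [11, 15, -6, -7, 11]
Insert -6: shifted 2 elements -> [-6, 11, 15, -7, 11]
Insert -7: shifted 3 elements -> [-7, -6, 11, 15, 11]
Insert 11: shifted 1 elements -> [-7, -6, 11, 11, 15]


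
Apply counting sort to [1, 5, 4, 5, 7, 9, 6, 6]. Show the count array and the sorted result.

Count array: [0, 1, 0, 0, 1, 2, 2, 1, 0, 1]
(count[i] = number of elements equal to i)
Cumulative count: [0, 1, 1, 1, 2, 4, 6, 7, 7, 8]
Sorted: [1, 4, 5, 5, 6, 6, 7, 9]


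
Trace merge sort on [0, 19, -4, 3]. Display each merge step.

Divide and conquer:
  Merge [0] + [19] -> [0, 19]
  Merge [-4] + [3] -> [-4, 3]
  Merge [0, 19] + [-4, 3] -> [-4, 0, 3, 19]


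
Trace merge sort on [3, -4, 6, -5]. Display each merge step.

Divide and conquer:
  Merge [3] + [-4] -> [-4, 3]
  Merge [6] + [-5] -> [-5, 6]
  Merge [-4, 3] + [-5, 6] -> [-5, -4, 3, 6]


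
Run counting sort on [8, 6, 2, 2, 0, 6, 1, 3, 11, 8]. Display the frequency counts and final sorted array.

Count array: [1, 1, 2, 1, 0, 0, 2, 0, 2, 0, 0, 1]
(count[i] = number of elements equal to i)
Cumulative count: [1, 2, 4, 5, 5, 5, 7, 7, 9, 9, 9, 10]
Sorted: [0, 1, 2, 2, 3, 6, 6, 8, 8, 11]


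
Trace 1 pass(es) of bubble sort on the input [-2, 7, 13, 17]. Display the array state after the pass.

After pass 1: [-2, 7, 13, 17] (0 swaps)
Total swaps: 0


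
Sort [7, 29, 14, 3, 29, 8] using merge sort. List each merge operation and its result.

Divide and conquer:
  Merge [29] + [14] -> [14, 29]
  Merge [7] + [14, 29] -> [7, 14, 29]
  Merge [29] + [8] -> [8, 29]
  Merge [3] + [8, 29] -> [3, 8, 29]
  Merge [7, 14, 29] + [3, 8, 29] -> [3, 7, 8, 14, 29, 29]


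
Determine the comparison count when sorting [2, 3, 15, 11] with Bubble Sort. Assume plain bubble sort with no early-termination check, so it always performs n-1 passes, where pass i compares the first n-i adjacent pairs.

Pass 1: compare adjacent pairs (0,1)..(2,3) = 3 comparison(s), 1 swap(s) -> [2, 3, 11, 15]
Pass 2: compare adjacent pairs (0,1)..(1,2) = 2 comparison(s), 0 swap(s) -> [2, 3, 11, 15]
Pass 3: compare adjacent pairs (0,1)..(0,1) = 1 comparison(s), 0 swap(s) -> [2, 3, 11, 15]
Total comparisons: 3 + 2 + 1 = 6


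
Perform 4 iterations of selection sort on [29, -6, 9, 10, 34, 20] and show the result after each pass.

Pass 1: Select minimum -6 at index 1, swap -> [-6, 29, 9, 10, 34, 20]
Pass 2: Select minimum 9 at index 2, swap -> [-6, 9, 29, 10, 34, 20]
Pass 3: Select minimum 10 at index 3, swap -> [-6, 9, 10, 29, 34, 20]
Pass 4: Select minimum 20 at index 5, swap -> [-6, 9, 10, 20, 34, 29]


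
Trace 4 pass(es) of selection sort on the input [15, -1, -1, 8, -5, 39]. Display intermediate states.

Pass 1: Select minimum -5 at index 4, swap -> [-5, -1, -1, 8, 15, 39]
Pass 2: Select minimum -1 at index 1, swap -> [-5, -1, -1, 8, 15, 39]
Pass 3: Select minimum -1 at index 2, swap -> [-5, -1, -1, 8, 15, 39]
Pass 4: Select minimum 8 at index 3, swap -> [-5, -1, -1, 8, 15, 39]


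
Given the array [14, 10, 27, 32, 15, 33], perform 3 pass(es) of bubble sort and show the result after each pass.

After pass 1: [10, 14, 27, 15, 32, 33] (2 swaps)
After pass 2: [10, 14, 15, 27, 32, 33] (1 swaps)
After pass 3: [10, 14, 15, 27, 32, 33] (0 swaps)
Total swaps: 3


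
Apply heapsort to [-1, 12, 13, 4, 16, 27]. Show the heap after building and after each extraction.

Build heap: [27, 16, 13, 4, 12, -1]
Extract 27: [16, 12, 13, 4, -1, 27]
Extract 16: [13, 12, -1, 4, 16, 27]
Extract 13: [12, 4, -1, 13, 16, 27]
Extract 12: [4, -1, 12, 13, 16, 27]
Extract 4: [-1, 4, 12, 13, 16, 27]


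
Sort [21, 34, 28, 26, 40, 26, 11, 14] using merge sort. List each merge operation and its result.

Divide and conquer:
  Merge [21] + [34] -> [21, 34]
  Merge [28] + [26] -> [26, 28]
  Merge [21, 34] + [26, 28] -> [21, 26, 28, 34]
  Merge [40] + [26] -> [26, 40]
  Merge [11] + [14] -> [11, 14]
  Merge [26, 40] + [11, 14] -> [11, 14, 26, 40]
  Merge [21, 26, 28, 34] + [11, 14, 26, 40] -> [11, 14, 21, 26, 26, 28, 34, 40]


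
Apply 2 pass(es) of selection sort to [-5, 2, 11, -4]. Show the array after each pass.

Pass 1: Select minimum -5 at index 0, swap -> [-5, 2, 11, -4]
Pass 2: Select minimum -4 at index 3, swap -> [-5, -4, 11, 2]


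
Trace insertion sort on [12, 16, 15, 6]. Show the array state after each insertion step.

First element 12 is already 'sorted'
Insert 16: shifted 0 elements -> [12, 16, 15, 6]
Insert 15: shifted 1 elements -> [12, 15, 16, 6]
Insert 6: shifted 3 elements -> [6, 12, 15, 16]


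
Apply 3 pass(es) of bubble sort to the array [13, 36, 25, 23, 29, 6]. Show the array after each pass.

After pass 1: [13, 25, 23, 29, 6, 36] (4 swaps)
After pass 2: [13, 23, 25, 6, 29, 36] (2 swaps)
After pass 3: [13, 23, 6, 25, 29, 36] (1 swaps)
Total swaps: 7


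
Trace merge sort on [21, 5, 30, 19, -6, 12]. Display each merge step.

Divide and conquer:
  Merge [5] + [30] -> [5, 30]
  Merge [21] + [5, 30] -> [5, 21, 30]
  Merge [-6] + [12] -> [-6, 12]
  Merge [19] + [-6, 12] -> [-6, 12, 19]
  Merge [5, 21, 30] + [-6, 12, 19] -> [-6, 5, 12, 19, 21, 30]


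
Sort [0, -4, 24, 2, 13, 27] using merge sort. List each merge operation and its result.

Divide and conquer:
  Merge [-4] + [24] -> [-4, 24]
  Merge [0] + [-4, 24] -> [-4, 0, 24]
  Merge [13] + [27] -> [13, 27]
  Merge [2] + [13, 27] -> [2, 13, 27]
  Merge [-4, 0, 24] + [2, 13, 27] -> [-4, 0, 2, 13, 24, 27]


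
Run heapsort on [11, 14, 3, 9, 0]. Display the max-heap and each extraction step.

Build heap: [14, 11, 3, 9, 0]
Extract 14: [11, 9, 3, 0, 14]
Extract 11: [9, 0, 3, 11, 14]
Extract 9: [3, 0, 9, 11, 14]
Extract 3: [0, 3, 9, 11, 14]


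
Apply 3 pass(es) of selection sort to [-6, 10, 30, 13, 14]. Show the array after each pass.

Pass 1: Select minimum -6 at index 0, swap -> [-6, 10, 30, 13, 14]
Pass 2: Select minimum 10 at index 1, swap -> [-6, 10, 30, 13, 14]
Pass 3: Select minimum 13 at index 3, swap -> [-6, 10, 13, 30, 14]


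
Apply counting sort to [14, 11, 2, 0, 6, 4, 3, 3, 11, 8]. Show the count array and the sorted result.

Count array: [1, 0, 1, 2, 1, 0, 1, 0, 1, 0, 0, 2, 0, 0, 1]
(count[i] = number of elements equal to i)
Cumulative count: [1, 1, 2, 4, 5, 5, 6, 6, 7, 7, 7, 9, 9, 9, 10]
Sorted: [0, 2, 3, 3, 4, 6, 8, 11, 11, 14]


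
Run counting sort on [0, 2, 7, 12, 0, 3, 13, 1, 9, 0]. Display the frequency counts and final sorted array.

Count array: [3, 1, 1, 1, 0, 0, 0, 1, 0, 1, 0, 0, 1, 1]
(count[i] = number of elements equal to i)
Cumulative count: [3, 4, 5, 6, 6, 6, 6, 7, 7, 8, 8, 8, 9, 10]
Sorted: [0, 0, 0, 1, 2, 3, 7, 9, 12, 13]


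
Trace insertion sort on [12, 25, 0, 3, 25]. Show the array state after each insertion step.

First element 12 is already 'sorted'
Insert 25: shifted 0 elements -> [12, 25, 0, 3, 25]
Insert 0: shifted 2 elements -> [0, 12, 25, 3, 25]
Insert 3: shifted 2 elements -> [0, 3, 12, 25, 25]
Insert 25: shifted 0 elements -> [0, 3, 12, 25, 25]


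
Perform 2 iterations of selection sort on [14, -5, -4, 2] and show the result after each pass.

Pass 1: Select minimum -5 at index 1, swap -> [-5, 14, -4, 2]
Pass 2: Select minimum -4 at index 2, swap -> [-5, -4, 14, 2]


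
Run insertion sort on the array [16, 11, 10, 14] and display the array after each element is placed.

First element 16 is already 'sorted'
Insert 11: shifted 1 elements -> [11, 16, 10, 14]
Insert 10: shifted 2 elements -> [10, 11, 16, 14]
Insert 14: shifted 1 elements -> [10, 11, 14, 16]


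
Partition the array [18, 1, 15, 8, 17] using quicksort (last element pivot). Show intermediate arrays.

Partition 1: pivot=17 at index 3 -> [1, 15, 8, 17, 18]
Partition 2: pivot=8 at index 1 -> [1, 8, 15, 17, 18]


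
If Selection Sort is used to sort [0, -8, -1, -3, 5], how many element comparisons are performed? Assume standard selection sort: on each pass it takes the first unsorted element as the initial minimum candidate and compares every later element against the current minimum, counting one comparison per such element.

Pass 1: scan indices 1..4 for the minimum = 4 comparison(s); min is -8, place at index 0 -> [-8, 0, -1, -3, 5]
Pass 2: scan indices 2..4 for the minimum = 3 comparison(s); min is -3, place at index 1 -> [-8, -3, -1, 0, 5]
Pass 3: scan indices 3..4 for the minimum = 2 comparison(s); min is -1, place at index 2 -> [-8, -3, -1, 0, 5]
Pass 4: scan indices 4..4 for the minimum = 1 comparison(s); min is 0, place at index 3 -> [-8, -3, -1, 0, 5]
Selection sort always scans the whole unsorted suffix, so the count is (n-1) + (n-2) + ... + 1 = n(n-1)/2 = 5*4/2 = 10 regardless of the input order.
Total comparisons: 4 + 3 + 2 + 1 = 10


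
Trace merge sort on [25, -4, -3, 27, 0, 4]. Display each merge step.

Divide and conquer:
  Merge [-4] + [-3] -> [-4, -3]
  Merge [25] + [-4, -3] -> [-4, -3, 25]
  Merge [0] + [4] -> [0, 4]
  Merge [27] + [0, 4] -> [0, 4, 27]
  Merge [-4, -3, 25] + [0, 4, 27] -> [-4, -3, 0, 4, 25, 27]


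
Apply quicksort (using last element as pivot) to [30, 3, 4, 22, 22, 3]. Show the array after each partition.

Partition 1: pivot=3 at index 1 -> [3, 3, 4, 22, 22, 30]
Partition 2: pivot=30 at index 5 -> [3, 3, 4, 22, 22, 30]
Partition 3: pivot=22 at index 4 -> [3, 3, 4, 22, 22, 30]
Partition 4: pivot=22 at index 3 -> [3, 3, 4, 22, 22, 30]


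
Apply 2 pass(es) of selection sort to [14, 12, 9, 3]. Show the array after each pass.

Pass 1: Select minimum 3 at index 3, swap -> [3, 12, 9, 14]
Pass 2: Select minimum 9 at index 2, swap -> [3, 9, 12, 14]


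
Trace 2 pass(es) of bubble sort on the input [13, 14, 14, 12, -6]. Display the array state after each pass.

After pass 1: [13, 14, 12, -6, 14] (2 swaps)
After pass 2: [13, 12, -6, 14, 14] (2 swaps)
Total swaps: 4


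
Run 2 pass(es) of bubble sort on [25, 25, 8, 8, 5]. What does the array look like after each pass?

After pass 1: [25, 8, 8, 5, 25] (3 swaps)
After pass 2: [8, 8, 5, 25, 25] (3 swaps)
Total swaps: 6


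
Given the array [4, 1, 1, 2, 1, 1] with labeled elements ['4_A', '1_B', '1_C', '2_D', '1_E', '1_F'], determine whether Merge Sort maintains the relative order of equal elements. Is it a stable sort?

Trace Merge Sort on the labeled array (the key is the number; the letter only tracks identity):
  Merge [1_B] + [1_C] -> [1_B, 1_C]
  Merge [4_A] + [1_B, 1_C] -> [1_B, 1_C, 4_A]
  Merge [1_E] + [1_F] -> [1_E, 1_F]
  Merge [2_D] + [1_E, 1_F] -> [1_E, 1_F, 2_D]
  Merge [1_B, 1_C, 4_A] + [1_E, 1_F, 2_D] -> [1_B, 1_C, 1_E, 1_F, 2_D, 4_A]
Final order: [1_B, 1_C, 1_E, 1_F, 2_D, 4_A]
Equal keys:
  value 1: originally 1_B, 1_C, 1_E, 1_F; after sorting 1_B, 1_C, 1_E, 1_F -> order preserved
All equal keys kept their original relative order. Merge Sort is stable: when the heads of the two halves are equal the merge takes from the left half first.
Answer: Stable


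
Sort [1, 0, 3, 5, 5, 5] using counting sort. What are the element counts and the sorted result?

Count array: [1, 1, 0, 1, 0, 3]
(count[i] = number of elements equal to i)
Cumulative count: [1, 2, 2, 3, 3, 6]
Sorted: [0, 1, 3, 5, 5, 5]


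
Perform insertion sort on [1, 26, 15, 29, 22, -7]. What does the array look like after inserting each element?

First element 1 is already 'sorted'
Insert 26: shifted 0 elements -> [1, 26, 15, 29, 22, -7]
Insert 15: shifted 1 elements -> [1, 15, 26, 29, 22, -7]
Insert 29: shifted 0 elements -> [1, 15, 26, 29, 22, -7]
Insert 22: shifted 2 elements -> [1, 15, 22, 26, 29, -7]
Insert -7: shifted 5 elements -> [-7, 1, 15, 22, 26, 29]


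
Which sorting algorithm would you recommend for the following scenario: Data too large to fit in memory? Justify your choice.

Best choice: External merge sort
Reason: Minimizes disk I/O by sequential reads/writes


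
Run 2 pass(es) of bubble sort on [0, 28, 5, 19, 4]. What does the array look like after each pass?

After pass 1: [0, 5, 19, 4, 28] (3 swaps)
After pass 2: [0, 5, 4, 19, 28] (1 swaps)
Total swaps: 4
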